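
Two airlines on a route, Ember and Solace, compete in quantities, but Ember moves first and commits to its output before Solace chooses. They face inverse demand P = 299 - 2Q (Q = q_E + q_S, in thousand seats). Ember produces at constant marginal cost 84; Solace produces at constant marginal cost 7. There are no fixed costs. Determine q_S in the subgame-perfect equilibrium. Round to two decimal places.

55.75

Solve by backward induction. Given q_E, the follower Solace maximises π_S = (299 - 2q_E - 2q_S)q_S - 7q_S.
Follower FOC: 292 - 2q_E - 4q_S = 0, so q_S(q_E) = (292 - 2q_E)/4.
Ember substitutes q_S(q_E) into its own profit: π_E = q_E(299 - 2q_E - (292 - 2q_E)/2) - 84q_E = (153 - q_E)q_E - 84q_E.
Maximising: ∂π_E/∂q_E = 69 - 2q_E = 0, giving q_E = 69/2.
Then q_S = (292 - 2·(69/2))/4 = 223/4.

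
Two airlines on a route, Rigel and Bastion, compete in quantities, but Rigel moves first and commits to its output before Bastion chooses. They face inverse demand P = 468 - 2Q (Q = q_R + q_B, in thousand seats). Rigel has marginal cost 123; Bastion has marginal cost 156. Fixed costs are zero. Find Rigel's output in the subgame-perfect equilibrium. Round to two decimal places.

The follower Bastion best-responds to any q_R: π_B = (468 - 2Q)q_B - 156q_B.
Setting the follower's marginal profit to zero, 312 - 2q_R - 4q_B = 0, i.e. q_B = (312 - 2q_R)/4.
The leader anticipates this reaction. Substituting into P = 468 - 2Q gives P = 312 - q_R, so π_R = (312 - q_R)q_R - 123q_R.
Leader FOC: 189 - 2q_R = 0, so q_R = 189/2.
Then q_B = (312 - 2·(189/2))/4 = 123/4.

94.50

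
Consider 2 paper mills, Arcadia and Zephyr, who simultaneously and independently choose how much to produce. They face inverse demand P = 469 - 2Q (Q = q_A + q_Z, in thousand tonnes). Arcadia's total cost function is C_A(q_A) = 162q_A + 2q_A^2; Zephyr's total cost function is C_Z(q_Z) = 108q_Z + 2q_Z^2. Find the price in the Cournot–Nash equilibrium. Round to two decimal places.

335.40

Arcadia's profit: π_A = (469 - 2Q)q_A - (162q_A + 2q_A²). Setting ∂π_A/∂q_A = 0: 307 - 8q_A - 2(q_Z) = 0.
Zephyr's profit: π_Z = (469 - 2Q)q_Z - (108q_Z + 2q_Z²). Setting ∂π_Z/∂q_Z = 0: 361 - 8q_Z - 2(q_A) = 0.
Best responses: q_A = (307 - 2q_Z)/8, q_Z = (361 - 2q_A)/8.
Solving the pair: q_A = 289/10, q_Z = 379/10.
Total output Q = 334/5, so price P = 469 - 2·(334/5) = 1677/5.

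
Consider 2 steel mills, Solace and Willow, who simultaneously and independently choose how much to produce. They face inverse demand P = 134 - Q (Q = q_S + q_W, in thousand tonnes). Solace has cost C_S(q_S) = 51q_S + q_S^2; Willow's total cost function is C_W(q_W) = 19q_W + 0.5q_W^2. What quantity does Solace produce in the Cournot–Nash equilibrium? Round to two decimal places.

Solace's profit: π_S = (134 - Q)q_S - (51q_S + q_S²). Setting ∂π_S/∂q_S = 0: 83 - 4q_S - (q_W) = 0.
Willow's profit: π_W = (134 - Q)q_W - (19q_W + (1/2)q_W²). Setting ∂π_W/∂q_W = 0: 115 - 3q_W - (q_S) = 0.
So q_S = (83 - q_W)/4 and q_W = (115 - q_S)/3.
Substituting one into the other gives q_S = 134/11 and q_W = 377/11.

12.18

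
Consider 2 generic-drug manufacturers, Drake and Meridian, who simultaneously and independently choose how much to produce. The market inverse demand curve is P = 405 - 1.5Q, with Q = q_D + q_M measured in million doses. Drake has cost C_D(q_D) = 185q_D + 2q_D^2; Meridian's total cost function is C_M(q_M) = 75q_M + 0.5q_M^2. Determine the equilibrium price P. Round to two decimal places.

267.23

Drake's profit: π_D = (405 - 1.5Q)q_D - (185q_D + 2q_D²). Setting ∂π_D/∂q_D = 0: 220 - 7q_D - (3/2)(q_M) = 0.
Meridian's first-order condition: 330 - 4q_M - (3/2)(q_D) = 0.
So q_D = (220 - (3/2)q_M)/7 and q_M = (330 - (3/2)q_D)/4.
Substituting one into the other gives q_D = 1540/103 and q_M = 76.8932.
Total output Q = 91.8447, so price P = 405 - (3/2)·91.8447 = 267.2330.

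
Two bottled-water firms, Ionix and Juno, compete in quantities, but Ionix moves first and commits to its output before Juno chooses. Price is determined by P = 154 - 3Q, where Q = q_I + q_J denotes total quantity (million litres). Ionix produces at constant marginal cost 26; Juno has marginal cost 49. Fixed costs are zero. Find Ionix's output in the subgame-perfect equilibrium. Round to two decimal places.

25.17

Solve by backward induction. Given q_I, the follower Juno maximises π_J = (154 - 3q_I - 3q_J)q_J - 49q_J.
∂π_J/∂q_J = 105 - 3q_I - 6q_J = 0 gives the reaction function q_J = (105 - 3q_I)/6.
The leader anticipates this reaction. Substituting into P = 154 - 3Q gives P = 203/2 - (3/2)q_I, so π_I = (203/2 - (3/2)q_I)q_I - 26q_I.
Maximising: ∂π_I/∂q_I = 151/2 - 3q_I = 0, giving q_I = 151/6.
Then q_J = (105 - 3·(151/6))/6 = 59/12.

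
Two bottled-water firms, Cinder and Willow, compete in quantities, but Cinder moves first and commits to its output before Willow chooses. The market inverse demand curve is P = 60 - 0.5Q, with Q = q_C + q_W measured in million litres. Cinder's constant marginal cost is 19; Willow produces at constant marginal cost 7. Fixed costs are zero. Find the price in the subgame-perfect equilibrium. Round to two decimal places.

26.25

Solve by backward induction. Given q_C, the follower Willow maximises π_W = (60 - (1/2)q_C - (1/2)q_W)q_W - 7q_W.
∂π_W/∂q_W = 53 - (1/2)q_C - q_W = 0 gives the reaction function q_W = (53 - (1/2)q_C).
Cinder substitutes q_W(q_C) into its own profit: π_C = q_C(60 - (1/2)q_C - (53 - (1/2)q_C)/2) - 19q_C = (67/2 - (1/4)q_C)q_C - 19q_C.
Maximising: ∂π_C/∂q_C = 29/2 - (1/2)q_C = 0, giving q_C = 29.
Then q_W = (53 - (1/2)·29) = 77/2.
Total output Q = 135/2, so price P = 60 - (1/2)·(135/2) = 105/4.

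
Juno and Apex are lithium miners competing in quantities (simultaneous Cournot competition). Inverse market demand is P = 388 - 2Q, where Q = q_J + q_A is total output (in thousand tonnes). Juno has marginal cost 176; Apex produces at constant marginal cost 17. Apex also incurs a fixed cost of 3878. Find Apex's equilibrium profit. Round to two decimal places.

11727.56

Juno's profit: π_J = (388 - 2Q)q_J - (176q_J). Setting ∂π_J/∂q_J = 0: 212 - 4q_J - 2(q_A) = 0.
Apex's first-order condition: 371 - 4q_A - 2(q_J) = 0.
Rearranging gives the reaction functions q_J = (212 - 2q_A)/4 and q_A = (371 - 2q_J)/4.
Substituting one into the other gives q_J = 53/6 and q_A = 265/3.
Price P = 388 - 2·(583/6) = 581/3.
Apex's profit: (581/3 - 17)·(265/3) - 3878 = 11727.5556.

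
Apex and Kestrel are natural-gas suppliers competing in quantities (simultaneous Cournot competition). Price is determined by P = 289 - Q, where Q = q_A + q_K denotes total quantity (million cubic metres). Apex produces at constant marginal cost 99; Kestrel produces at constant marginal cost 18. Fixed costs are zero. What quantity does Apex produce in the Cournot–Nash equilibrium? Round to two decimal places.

36.33

Apex's profit: π_A = (289 - Q)q_A - (99q_A). Setting ∂π_A/∂q_A = 0: 190 - 2q_A - (q_K) = 0.
Kestrel's profit: π_K = (289 - Q)q_K - (18q_K). Setting ∂π_K/∂q_K = 0: 271 - 2q_K - (q_A) = 0.
Best responses: q_A = (190 - q_K)/2, q_K = (271 - q_A)/2.
Solving the pair: q_A = 109/3, q_K = 352/3.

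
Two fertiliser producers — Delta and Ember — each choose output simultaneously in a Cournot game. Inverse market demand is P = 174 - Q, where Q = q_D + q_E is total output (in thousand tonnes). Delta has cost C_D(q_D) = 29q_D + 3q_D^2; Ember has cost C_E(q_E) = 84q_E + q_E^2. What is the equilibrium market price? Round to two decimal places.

Delta's profit: π_D = (174 - Q)q_D - (29q_D + 3q_D²). Setting ∂π_D/∂q_D = 0: 145 - 8q_D - (q_E) = 0.
Ember's first-order condition: 90 - 4q_E - (q_D) = 0.
So q_D = (145 - q_E)/8 and q_E = (90 - q_D)/4.
Substituting one into the other gives q_D = 490/31 and q_E = 575/31.
Total output Q = 1065/31, so price P = 174 - 1065/31 = 139.6452.

139.65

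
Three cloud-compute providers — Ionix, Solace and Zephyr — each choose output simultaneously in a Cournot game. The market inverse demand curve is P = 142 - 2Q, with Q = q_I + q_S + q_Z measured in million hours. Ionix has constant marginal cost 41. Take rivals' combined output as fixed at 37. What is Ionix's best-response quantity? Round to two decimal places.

6.75

With rivals' combined output fixed at 37, Ionix's profit is π_I = (142 - 2·37 - 2q_I)q_I - (41q_I) = (68 - 2q_I)q_I - (41q_I).
∂π_I/∂q_I = 27 - 4q_I = 0, so q_I = 27/4.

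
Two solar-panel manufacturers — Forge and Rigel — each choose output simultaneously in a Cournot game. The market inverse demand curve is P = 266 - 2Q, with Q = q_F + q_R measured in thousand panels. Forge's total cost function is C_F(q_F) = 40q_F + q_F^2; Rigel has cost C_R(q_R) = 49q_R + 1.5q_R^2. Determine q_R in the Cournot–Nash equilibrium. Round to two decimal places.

22.37

Forge's profit: π_F = (266 - 2Q)q_F - (40q_F + q_F²). Setting ∂π_F/∂q_F = 0: 226 - 6q_F - 2(q_R) = 0.
Rigel's first-order condition: 217 - 7q_R - 2(q_F) = 0.
So q_F = (226 - 2q_R)/6 and q_R = (217 - 2q_F)/7.
Substituting one into the other gives q_F = 574/19 and q_R = 425/19.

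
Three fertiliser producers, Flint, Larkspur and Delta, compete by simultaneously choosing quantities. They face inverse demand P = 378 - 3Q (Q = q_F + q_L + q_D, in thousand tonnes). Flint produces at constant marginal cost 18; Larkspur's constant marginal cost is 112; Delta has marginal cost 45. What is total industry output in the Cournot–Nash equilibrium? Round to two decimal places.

79.92

Flint's profit: π_F = (378 - 3Q)q_F - (18q_F). Setting ∂π_F/∂q_F = 0: 360 - 6q_F - 3(q_L + q_D) = 0.
Larkspur's profit: π_L = (378 - 3Q)q_L - (112q_L). Setting ∂π_L/∂q_L = 0: 266 - 6q_L - 3(q_F + q_D) = 0.
Delta's first-order condition: 333 - 6q_D - 3(q_F + q_L) = 0.
Summing all 3 equations gives 959 − 12Q = 0, hence Q = 959/12.
Back-substituting: q_F = (360 − 959/4)/3 = 481/12, q_L = (266 − 959/4)/3 = 35/4, q_D = (333 − 959/4)/3 = 373/12.
Total output Q = 481/12 + 35/4 + 373/12 = 959/12.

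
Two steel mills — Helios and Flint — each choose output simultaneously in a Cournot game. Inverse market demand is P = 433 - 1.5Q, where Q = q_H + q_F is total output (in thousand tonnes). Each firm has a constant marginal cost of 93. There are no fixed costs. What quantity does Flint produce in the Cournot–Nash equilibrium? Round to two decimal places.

A representative firm's profit is π_i = q_i(433 - 1.5Q) - 93q_i.
First-order condition (treating rivals' output as given): 340 - 3q_i - (3/2)q_j = 0.
With identical firms every q_j equals q_i, so q_j = q_i and 340 = (9/2)q_i, giving q_i = 680/9.

75.56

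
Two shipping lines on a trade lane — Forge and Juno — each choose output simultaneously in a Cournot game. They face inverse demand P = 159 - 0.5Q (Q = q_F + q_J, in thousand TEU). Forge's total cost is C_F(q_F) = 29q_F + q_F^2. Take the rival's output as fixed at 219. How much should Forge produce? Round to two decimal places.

6.83

With the rival's output fixed at 219, Forge's profit is π_F = (159 - (1/2)·219 - (1/2)q_F)q_F - (29q_F + q_F²) = (99/2 - (1/2)q_F)q_F - (29q_F + q_F²).
∂π_F/∂q_F = 41/2 - 3q_F = 0, so q_F = 41/6.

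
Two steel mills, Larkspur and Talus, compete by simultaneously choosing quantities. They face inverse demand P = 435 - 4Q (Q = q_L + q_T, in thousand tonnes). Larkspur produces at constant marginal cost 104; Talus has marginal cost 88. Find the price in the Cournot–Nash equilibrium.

Larkspur's profit: π_L = (435 - 4Q)q_L - (104q_L). Setting ∂π_L/∂q_L = 0: 331 - 8q_L - 4(q_T) = 0.
Talus's first-order condition: 347 - 8q_T - 4(q_L) = 0.
Rearranging gives the reaction functions q_L = (331 - 4q_T)/8 and q_T = (347 - 4q_L)/8.
Solving the pair: q_L = 105/4, q_T = 121/4.
Total output Q = 113/2, so price P = 435 - 4·(113/2) = 209.

209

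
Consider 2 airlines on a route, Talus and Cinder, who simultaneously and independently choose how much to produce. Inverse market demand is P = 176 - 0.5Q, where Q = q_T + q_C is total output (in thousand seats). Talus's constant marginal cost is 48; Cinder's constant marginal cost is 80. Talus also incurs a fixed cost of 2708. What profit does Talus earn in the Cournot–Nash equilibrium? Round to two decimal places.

2980.89

Talus's profit: π_T = (176 - 0.5Q)q_T - (48q_T). Setting ∂π_T/∂q_T = 0: 128 - q_T - (1/2)(q_C) = 0.
Cinder's profit: π_C = (176 - 0.5Q)q_C - (80q_C). Setting ∂π_C/∂q_C = 0: 96 - q_C - (1/2)(q_T) = 0.
Best responses: q_T = (128 - (1/2)q_C), q_C = (96 - (1/2)q_T).
Substituting one into the other gives q_T = 320/3 and q_C = 128/3.
Price P = 176 - (1/2)·(448/3) = 304/3.
Talus's profit: (304/3 - 48)·(320/3) - 2708 = 2980.8889.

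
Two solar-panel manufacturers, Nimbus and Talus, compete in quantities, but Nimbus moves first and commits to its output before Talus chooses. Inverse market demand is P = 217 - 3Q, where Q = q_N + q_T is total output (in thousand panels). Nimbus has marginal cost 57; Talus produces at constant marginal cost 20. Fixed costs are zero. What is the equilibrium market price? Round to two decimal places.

The follower Talus best-responds to any q_N: π_T = (217 - 3Q)q_T - 20q_T.
Follower FOC: 197 - 3q_N - 6q_T = 0, so q_T(q_N) = (197 - 3q_N)/6.
Nimbus substitutes q_T(q_N) into its own profit: π_N = q_N(217 - 3q_N - (197 - 3q_N)/2) - 57q_N = (237/2 - (3/2)q_N)q_N - 57q_N.
The leader's first-order condition 123/2 - 3q_N = 0 yields q_N = 41/2.
Then q_T = (197 - 3·(41/2))/6 = 271/12.
Total output Q = 517/12, so price P = 217 - 3·(517/12) = 351/4.

87.75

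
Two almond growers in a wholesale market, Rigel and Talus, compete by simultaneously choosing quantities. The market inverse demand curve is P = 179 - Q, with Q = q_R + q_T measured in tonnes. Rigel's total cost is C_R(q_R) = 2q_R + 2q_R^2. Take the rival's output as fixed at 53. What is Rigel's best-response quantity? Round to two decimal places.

20.67

With the rival's output fixed at 53, Rigel's profit is π_R = (179 - 53 - q_R)q_R - (2q_R + 2q_R²) = (126 - q_R)q_R - (2q_R + 2q_R²).
∂π_R/∂q_R = 124 - 6q_R = 0, so q_R = 62/3.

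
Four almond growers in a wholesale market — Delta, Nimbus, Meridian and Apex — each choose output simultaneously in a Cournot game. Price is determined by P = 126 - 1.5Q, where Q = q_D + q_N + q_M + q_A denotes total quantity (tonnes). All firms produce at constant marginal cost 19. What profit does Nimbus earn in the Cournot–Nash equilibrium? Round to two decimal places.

Each firm earns π_i = (126 - 1.5Q)q_i - 19q_i.
Setting ∂π_i/∂q_i = 0 with rivals' quantities fixed: 107 - 3q_i - (3/2)·Σ_{j≠i} q_j = 0.
By symmetry each firm produces the same amount; substituting Σ_{j≠i} q_j = 3q_i yields q_i = 107/(15/2) = 214/15.
Price P = 126 - (3/2)·(856/15) = 202/5.
Nimbus's profit: (202/5 - 19)·(214/15) = 305.3067.

305.31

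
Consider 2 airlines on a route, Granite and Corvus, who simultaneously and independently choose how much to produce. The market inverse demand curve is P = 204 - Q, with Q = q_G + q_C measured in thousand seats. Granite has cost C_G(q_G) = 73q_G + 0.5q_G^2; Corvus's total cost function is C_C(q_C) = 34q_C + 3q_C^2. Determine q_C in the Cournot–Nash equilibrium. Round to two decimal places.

16.48

Granite's profit: π_G = (204 - Q)q_G - (73q_G + (1/2)q_G²). Setting ∂π_G/∂q_G = 0: 131 - 3q_G - (q_C) = 0.
Corvus's first-order condition: 170 - 8q_C - (q_G) = 0.
Best responses: q_G = (131 - q_C)/3, q_C = (170 - q_G)/8.
Substituting one into the other gives q_G = 878/23 and q_C = 379/23.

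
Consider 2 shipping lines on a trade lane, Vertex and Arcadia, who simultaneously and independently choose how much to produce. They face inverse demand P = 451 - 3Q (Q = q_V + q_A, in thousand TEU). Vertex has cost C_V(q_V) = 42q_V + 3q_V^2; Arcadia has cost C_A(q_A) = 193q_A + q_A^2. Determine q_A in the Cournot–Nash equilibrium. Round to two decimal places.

21.48

Vertex's profit: π_V = (451 - 3Q)q_V - (42q_V + 3q_V²). Setting ∂π_V/∂q_V = 0: 409 - 12q_V - 3(q_A) = 0.
Arcadia's first-order condition: 258 - 8q_A - 3(q_V) = 0.
Best responses: q_V = (409 - 3q_A)/12, q_A = (258 - 3q_V)/8.
Solving the pair: q_V = 28.7126, q_A = 623/29.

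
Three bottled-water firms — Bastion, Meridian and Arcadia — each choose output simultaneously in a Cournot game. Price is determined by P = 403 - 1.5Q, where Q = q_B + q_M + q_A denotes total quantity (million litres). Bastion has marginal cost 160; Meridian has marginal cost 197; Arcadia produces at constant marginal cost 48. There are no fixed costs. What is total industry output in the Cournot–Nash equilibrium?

Bastion's profit: π_B = (403 - 1.5Q)q_B - (160q_B). Setting ∂π_B/∂q_B = 0: 243 - 3q_B - (3/2)(q_M + q_A) = 0.
Meridian's first-order condition: 206 - 3q_M - (3/2)(q_B + q_A) = 0.
Arcadia's profit: π_A = (403 - 1.5Q)q_A - (48q_A). Setting ∂π_A/∂q_A = 0: 355 - 3q_A - (3/2)(q_B + q_M) = 0.
Summing all 3 equations gives 804 − 6Q = 0, hence Q = 134.
Back-substituting: q_B = (243 − 201)/(3/2) = 28, q_M = (206 − 201)/(3/2) = 10/3, q_A = (355 − 201)/(3/2) = 308/3.
Total output Q = 28 + 10/3 + 308/3 = 134.

134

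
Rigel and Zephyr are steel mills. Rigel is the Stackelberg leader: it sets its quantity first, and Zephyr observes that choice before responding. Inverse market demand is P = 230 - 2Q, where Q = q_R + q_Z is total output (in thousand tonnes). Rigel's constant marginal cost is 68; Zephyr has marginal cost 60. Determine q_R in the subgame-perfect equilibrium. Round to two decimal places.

The follower Zephyr best-responds to any q_R: π_Z = (230 - 2Q)q_Z - 60q_Z.
Setting the follower's marginal profit to zero, 170 - 2q_R - 4q_Z = 0, i.e. q_Z = (170 - 2q_R)/4.
Rigel substitutes q_Z(q_R) into its own profit: π_R = q_R(230 - 2q_R - (170 - 2q_R)/2) - 68q_R = (145 - q_R)q_R - 68q_R.
The leader's first-order condition 77 - 2q_R = 0 yields q_R = 77/2.
Then q_Z = (170 - 2·(77/2))/4 = 93/4.

38.50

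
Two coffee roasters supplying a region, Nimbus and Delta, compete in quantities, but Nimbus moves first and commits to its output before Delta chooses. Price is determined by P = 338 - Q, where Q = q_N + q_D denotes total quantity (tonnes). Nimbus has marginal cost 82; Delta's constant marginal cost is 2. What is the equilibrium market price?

126

Solve by backward induction. Given q_N, the follower Delta maximises π_D = (338 - q_N - q_D)q_D - 2q_D.
∂π_D/∂q_D = 336 - q_N - 2q_D = 0 gives the reaction function q_D = (336 - q_N)/2.
The leader anticipates this reaction. Substituting into P = 338 - Q gives P = 170 - (1/2)q_N, so π_N = (170 - (1/2)q_N)q_N - 82q_N.
The leader's first-order condition 88 - q_N = 0 yields q_N = 88.
Then q_D = (336 - 88)/2 = 124.
Total output Q = 212, so price P = 338 - 212 = 126.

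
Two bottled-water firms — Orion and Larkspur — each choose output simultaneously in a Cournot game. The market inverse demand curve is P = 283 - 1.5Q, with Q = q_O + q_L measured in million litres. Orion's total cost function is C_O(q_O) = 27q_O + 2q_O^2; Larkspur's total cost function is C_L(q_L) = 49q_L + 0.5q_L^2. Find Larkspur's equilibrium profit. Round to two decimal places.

4743.19

Orion's profit: π_O = (283 - 1.5Q)q_O - (27q_O + 2q_O²). Setting ∂π_O/∂q_O = 0: 256 - 7q_O - (3/2)(q_L) = 0.
Larkspur's first-order condition: 234 - 4q_L - (3/2)(q_O) = 0.
Rearranging gives the reaction functions q_O = (256 - (3/2)q_L)/7 and q_L = (234 - (3/2)q_O)/4.
Solving the pair: q_O = 26.1359, q_L = 48.6990.
Price P = 283 - (3/2)·74.8350 = 170.7476.
Larkspur's profit: 170.7476·48.6990 - 49·48.6990 - (1/2)·48.6990² = 4743.1909.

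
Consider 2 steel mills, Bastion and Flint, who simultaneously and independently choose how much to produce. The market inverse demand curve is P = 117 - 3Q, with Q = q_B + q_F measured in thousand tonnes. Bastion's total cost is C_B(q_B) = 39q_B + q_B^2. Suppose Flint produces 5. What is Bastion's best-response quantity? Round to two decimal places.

With the rival's output fixed at 5, Bastion's profit is π_B = (117 - 3·5 - 3q_B)q_B - (39q_B + q_B²) = (102 - 3q_B)q_B - (39q_B + q_B²).
∂π_B/∂q_B = 63 - 8q_B = 0, so q_B = 63/8.

7.88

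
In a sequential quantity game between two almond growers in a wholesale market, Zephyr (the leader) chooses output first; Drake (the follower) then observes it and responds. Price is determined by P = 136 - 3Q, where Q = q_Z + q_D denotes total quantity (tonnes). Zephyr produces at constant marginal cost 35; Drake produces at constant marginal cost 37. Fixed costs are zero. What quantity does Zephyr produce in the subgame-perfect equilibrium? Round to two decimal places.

The follower Drake best-responds to any q_Z: π_D = (136 - 3Q)q_D - 37q_D.
Follower FOC: 99 - 3q_Z - 6q_D = 0, so q_D(q_Z) = (99 - 3q_Z)/6.
Zephyr substitutes q_D(q_Z) into its own profit: π_Z = q_Z(136 - 3q_Z - (99 - 3q_Z)/2) - 35q_Z = (173/2 - (3/2)q_Z)q_Z - 35q_Z.
Maximising: ∂π_Z/∂q_Z = 103/2 - 3q_Z = 0, giving q_Z = 103/6.
Then q_D = (99 - 3·(103/6))/6 = 95/12.

17.17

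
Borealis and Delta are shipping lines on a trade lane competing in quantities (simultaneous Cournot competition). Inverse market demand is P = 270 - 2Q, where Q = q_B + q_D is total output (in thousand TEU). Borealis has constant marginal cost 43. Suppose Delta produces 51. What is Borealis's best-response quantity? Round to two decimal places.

With the rival's output fixed at 51, Borealis's profit is π_B = (270 - 2·51 - 2q_B)q_B - (43q_B) = (168 - 2q_B)q_B - (43q_B).
∂π_B/∂q_B = 125 - 4q_B = 0, so q_B = 125/4.

31.25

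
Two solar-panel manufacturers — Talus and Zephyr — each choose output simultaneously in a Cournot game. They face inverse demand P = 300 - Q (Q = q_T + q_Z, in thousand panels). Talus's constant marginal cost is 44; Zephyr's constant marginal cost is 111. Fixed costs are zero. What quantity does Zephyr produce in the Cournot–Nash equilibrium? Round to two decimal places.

40.67

Talus's profit: π_T = (300 - Q)q_T - (44q_T). Setting ∂π_T/∂q_T = 0: 256 - 2q_T - (q_Z) = 0.
Zephyr's first-order condition: 189 - 2q_Z - (q_T) = 0.
So q_T = (256 - q_Z)/2 and q_Z = (189 - q_T)/2.
Substituting one into the other gives q_T = 323/3 and q_Z = 122/3.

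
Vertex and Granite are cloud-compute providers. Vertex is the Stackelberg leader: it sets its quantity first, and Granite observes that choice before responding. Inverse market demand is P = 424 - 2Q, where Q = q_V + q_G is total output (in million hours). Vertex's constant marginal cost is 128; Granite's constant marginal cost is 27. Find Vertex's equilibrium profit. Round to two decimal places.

Solve by backward induction. Given q_V, the follower Granite maximises π_G = (424 - 2q_V - 2q_G)q_G - 27q_G.
∂π_G/∂q_G = 397 - 2q_V - 4q_G = 0 gives the reaction function q_G = (397 - 2q_V)/4.
Vertex substitutes q_G(q_V) into its own profit: π_V = q_V(424 - 2q_V - (397 - 2q_V)/2) - 128q_V = (451/2 - q_V)q_V - 128q_V.
The leader's first-order condition 195/2 - 2q_V = 0 yields q_V = 195/4.
Then q_G = (397 - 2·(195/4))/4 = 599/8.
Price P = 424 - 2·(989/8) = 707/4.
Vertex's profit: (707/4 - 128)·(195/4) = 2376.5625.

2376.56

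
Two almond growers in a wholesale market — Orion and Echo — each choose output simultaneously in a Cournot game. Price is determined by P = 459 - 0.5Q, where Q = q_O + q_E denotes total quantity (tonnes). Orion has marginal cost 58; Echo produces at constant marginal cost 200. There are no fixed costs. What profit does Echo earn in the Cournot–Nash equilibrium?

3042

Orion's profit: π_O = (459 - 0.5Q)q_O - (58q_O). Setting ∂π_O/∂q_O = 0: 401 - q_O - (1/2)(q_E) = 0.
Echo's profit: π_E = (459 - 0.5Q)q_E - (200q_E). Setting ∂π_E/∂q_E = 0: 259 - q_E - (1/2)(q_O) = 0.
Rearranging gives the reaction functions q_O = (401 - (1/2)q_E) and q_E = (259 - (1/2)q_O).
Substituting one into the other gives q_O = 362 and q_E = 78.
Price P = 459 - (1/2)·440 = 239.
Echo's profit: (239 - 200)·78 = 3042.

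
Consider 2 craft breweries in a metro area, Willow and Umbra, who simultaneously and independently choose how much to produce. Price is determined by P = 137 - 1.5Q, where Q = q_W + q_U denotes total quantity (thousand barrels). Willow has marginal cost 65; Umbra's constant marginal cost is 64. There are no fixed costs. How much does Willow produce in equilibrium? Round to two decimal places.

15.78

Willow's profit: π_W = (137 - 1.5Q)q_W - (65q_W). Setting ∂π_W/∂q_W = 0: 72 - 3q_W - (3/2)(q_U) = 0.
Umbra's first-order condition: 73 - 3q_U - (3/2)(q_W) = 0.
Best responses: q_W = (72 - (3/2)q_U)/3, q_U = (73 - (3/2)q_W)/3.
Substituting one into the other gives q_W = 142/9 and q_U = 148/9.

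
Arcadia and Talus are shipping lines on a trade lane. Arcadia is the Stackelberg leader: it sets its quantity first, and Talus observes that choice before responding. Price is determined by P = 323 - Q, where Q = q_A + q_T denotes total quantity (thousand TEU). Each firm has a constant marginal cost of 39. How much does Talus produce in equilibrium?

71

Solve by backward induction. Given q_A, the follower Talus maximises π_T = (323 - q_A - q_T)q_T - 39q_T.
Follower FOC: 284 - q_A - 2q_T = 0, so q_T(q_A) = (284 - q_A)/2.
The leader anticipates this reaction. Substituting into P = 323 - Q gives P = 181 - (1/2)q_A, so π_A = (181 - (1/2)q_A)q_A - 39q_A.
Maximising: ∂π_A/∂q_A = 142 - q_A = 0, giving q_A = 142.
Then q_T = (284 - 142)/2 = 71.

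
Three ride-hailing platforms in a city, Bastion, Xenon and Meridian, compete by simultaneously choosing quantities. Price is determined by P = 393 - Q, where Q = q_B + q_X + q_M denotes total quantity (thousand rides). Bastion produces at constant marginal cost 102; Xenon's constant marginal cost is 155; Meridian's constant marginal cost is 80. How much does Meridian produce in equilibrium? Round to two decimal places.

102.50

Bastion's profit: π_B = (393 - Q)q_B - (102q_B). Setting ∂π_B/∂q_B = 0: 291 - 2q_B - (q_X + q_M) = 0.
Xenon's first-order condition: 238 - 2q_X - (q_B + q_M) = 0.
Meridian's profit: π_M = (393 - Q)q_M - (80q_M). Setting ∂π_M/∂q_M = 0: 313 - 2q_M - (q_B + q_X) = 0.
Adding the 3 first-order conditions: 842 − 4Q = 0, so Q = 421/2.
Back-substituting: q_B = (291 − 421/2) = 161/2, q_X = (238 − 421/2) = 55/2, q_M = (313 − 421/2) = 205/2.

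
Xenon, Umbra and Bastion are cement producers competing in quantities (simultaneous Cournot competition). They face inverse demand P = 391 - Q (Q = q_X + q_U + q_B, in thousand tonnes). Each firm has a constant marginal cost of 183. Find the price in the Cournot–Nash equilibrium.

Each firm earns π_i = (391 - Q)q_i - 183q_i.
Setting ∂π_i/∂q_i = 0 with rivals' quantities fixed: 208 - 2q_i - Σ_{j≠i} q_j = 0.
With identical firms every q_j equals q_i, so Σ_{j≠i} q_j = 2q_i and 208 = 4q_i, giving q_i = 52.
Total output Q = 156, so price P = 391 - 156 = 235.

235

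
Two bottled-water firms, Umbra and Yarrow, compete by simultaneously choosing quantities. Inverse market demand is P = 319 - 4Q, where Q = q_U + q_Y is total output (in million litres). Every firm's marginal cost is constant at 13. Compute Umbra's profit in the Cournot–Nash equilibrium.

2601

A representative firm's profit is π_i = q_i(319 - 4Q) - 13q_i.
Setting ∂π_i/∂q_i = 0 with rivals' quantities fixed: 306 - 8q_i - 4q_j = 0.
With identical firms every q_j equals q_i, so q_j = q_i and 306 = 12q_i, giving q_i = 51/2.
Price P = 319 - 4·51 = 115.
Umbra's profit: (115 - 13)·(51/2) = 2601.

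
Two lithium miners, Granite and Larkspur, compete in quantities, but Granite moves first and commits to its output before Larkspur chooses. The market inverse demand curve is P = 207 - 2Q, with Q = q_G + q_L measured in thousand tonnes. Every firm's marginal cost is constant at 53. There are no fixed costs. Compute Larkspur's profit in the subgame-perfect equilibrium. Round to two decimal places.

The follower Larkspur best-responds to any q_G: π_L = (207 - 2Q)q_L - 53q_L.
Follower FOC: 154 - 2q_G - 4q_L = 0, so q_L(q_G) = (154 - 2q_G)/4.
Granite substitutes q_L(q_G) into its own profit: π_G = q_G(207 - 2q_G - (154 - 2q_G)/2) - 53q_G = (130 - q_G)q_G - 53q_G.
Maximising: ∂π_G/∂q_G = 77 - 2q_G = 0, giving q_G = 77/2.
Then q_L = (154 - 2·(77/2))/4 = 77/4.
Price P = 207 - 2·(231/4) = 183/2.
Larkspur's profit: (183/2 - 53)·(77/4) = 741.1250.

741.13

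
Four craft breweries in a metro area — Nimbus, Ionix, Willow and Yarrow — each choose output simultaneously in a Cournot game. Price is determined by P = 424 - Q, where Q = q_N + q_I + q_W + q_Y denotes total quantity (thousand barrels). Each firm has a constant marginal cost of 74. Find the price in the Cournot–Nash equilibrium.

A representative firm's profit is π_i = q_i(424 - Q) - 74q_i.
Setting ∂π_i/∂q_i = 0 with rivals' quantities fixed: 350 - 2q_i - Σ_{j≠i} q_j = 0.
By symmetry each firm produces the same amount; substituting Σ_{j≠i} q_j = 3q_i yields q_i = 350/5 = 70.
Total output Q = 280, so price P = 424 - 280 = 144.

144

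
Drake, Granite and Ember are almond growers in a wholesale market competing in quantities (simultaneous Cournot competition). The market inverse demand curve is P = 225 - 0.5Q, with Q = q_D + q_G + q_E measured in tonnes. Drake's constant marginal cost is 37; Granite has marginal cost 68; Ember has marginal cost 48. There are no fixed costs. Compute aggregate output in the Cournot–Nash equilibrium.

261

Drake's profit: π_D = (225 - 0.5Q)q_D - (37q_D). Setting ∂π_D/∂q_D = 0: 188 - q_D - (1/2)(q_G + q_E) = 0.
Granite's first-order condition: 157 - q_G - (1/2)(q_D + q_E) = 0.
Ember's profit: π_E = (225 - 0.5Q)q_E - (48q_E). Setting ∂π_E/∂q_E = 0: 177 - q_E - (1/2)(q_D + q_G) = 0.
Adding the 3 first-order conditions: 522 − 2Q = 0, so Q = 261.
Back-substituting: q_D = (188 − 261/2)/(1/2) = 115, q_G = (157 − 261/2)/(1/2) = 53, q_E = (177 − 261/2)/(1/2) = 93.
Total output Q = 115 + 53 + 93 = 261.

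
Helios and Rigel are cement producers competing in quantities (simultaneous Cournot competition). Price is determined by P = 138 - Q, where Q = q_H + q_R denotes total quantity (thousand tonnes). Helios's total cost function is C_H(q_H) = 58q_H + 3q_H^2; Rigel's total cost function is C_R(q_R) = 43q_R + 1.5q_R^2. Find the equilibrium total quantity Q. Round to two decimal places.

Helios's profit: π_H = (138 - Q)q_H - (58q_H + 3q_H²). Setting ∂π_H/∂q_H = 0: 80 - 8q_H - (q_R) = 0.
Rigel's profit: π_R = (138 - Q)q_R - (43q_R + (3/2)q_R²). Setting ∂π_R/∂q_R = 0: 95 - 5q_R - (q_H) = 0.
So q_H = (80 - q_R)/8 and q_R = (95 - q_H)/5.
Solving the pair: q_H = 305/39, q_R = 680/39.
Total output Q = 305/39 + 680/39 = 985/39.

25.26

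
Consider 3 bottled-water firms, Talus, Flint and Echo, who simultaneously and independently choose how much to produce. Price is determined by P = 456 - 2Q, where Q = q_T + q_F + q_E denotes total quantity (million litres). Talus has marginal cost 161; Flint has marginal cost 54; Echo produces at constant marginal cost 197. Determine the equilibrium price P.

Talus's profit: π_T = (456 - 2Q)q_T - (161q_T). Setting ∂π_T/∂q_T = 0: 295 - 4q_T - 2(q_F + q_E) = 0.
Flint's profit: π_F = (456 - 2Q)q_F - (54q_F). Setting ∂π_F/∂q_F = 0: 402 - 4q_F - 2(q_T + q_E) = 0.
Echo's profit: π_E = (456 - 2Q)q_E - (197q_E). Setting ∂π_E/∂q_E = 0: 259 - 4q_E - 2(q_T + q_F) = 0.
Adding the 3 conditions: 956 − 4Q − 4Q = 0, i.e. Q = 239/2.
Back-substituting: q_T = (295 − 239)/2 = 28, q_F = (402 − 239)/2 = 163/2, q_E = (259 − 239)/2 = 10.
Total output Q = 239/2, so price P = 456 - 2·(239/2) = 217.

217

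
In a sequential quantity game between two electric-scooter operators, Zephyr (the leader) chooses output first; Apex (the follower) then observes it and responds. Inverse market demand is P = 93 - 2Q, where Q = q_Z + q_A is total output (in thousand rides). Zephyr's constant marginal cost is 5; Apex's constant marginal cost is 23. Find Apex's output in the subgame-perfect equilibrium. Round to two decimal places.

The follower Apex best-responds to any q_Z: π_A = (93 - 2Q)q_A - 23q_A.
∂π_A/∂q_A = 70 - 2q_Z - 4q_A = 0 gives the reaction function q_A = (70 - 2q_Z)/4.
The leader anticipates this reaction. Substituting into P = 93 - 2Q gives P = 58 - q_Z, so π_Z = (58 - q_Z)q_Z - 5q_Z.
Leader FOC: 53 - 2q_Z = 0, so q_Z = 53/2.
Then q_A = (70 - 2·(53/2))/4 = 17/4.

4.25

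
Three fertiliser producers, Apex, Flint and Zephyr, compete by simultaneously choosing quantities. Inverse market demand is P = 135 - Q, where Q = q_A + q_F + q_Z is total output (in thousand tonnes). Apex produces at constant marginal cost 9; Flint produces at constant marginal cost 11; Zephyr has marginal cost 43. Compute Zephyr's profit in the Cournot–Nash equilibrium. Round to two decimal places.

42.25

Apex's profit: π_A = (135 - Q)q_A - (9q_A). Setting ∂π_A/∂q_A = 0: 126 - 2q_A - (q_F + q_Z) = 0.
Flint's profit: π_F = (135 - Q)q_F - (11q_F). Setting ∂π_F/∂q_F = 0: 124 - 2q_F - (q_A + q_Z) = 0.
Zephyr's profit: π_Z = (135 - Q)q_Z - (43q_Z). Setting ∂π_Z/∂q_Z = 0: 92 - 2q_Z - (q_A + q_F) = 0.
Adding the 3 conditions: 342 − 2Q − 2Q = 0, i.e. Q = 171/2.
Back-substituting: q_A = (126 − 171/2) = 81/2, q_F = (124 − 171/2) = 77/2, q_Z = (92 − 171/2) = 13/2.
Price P = 135 - 171/2 = 99/2.
Zephyr's profit: (99/2 - 43)·(13/2) = 169/4.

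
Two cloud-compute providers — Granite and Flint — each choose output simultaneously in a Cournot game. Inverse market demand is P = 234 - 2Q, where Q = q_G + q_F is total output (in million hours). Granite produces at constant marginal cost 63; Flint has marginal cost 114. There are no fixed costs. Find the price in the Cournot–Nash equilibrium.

Granite's profit: π_G = (234 - 2Q)q_G - (63q_G). Setting ∂π_G/∂q_G = 0: 171 - 4q_G - 2(q_F) = 0.
Flint's profit: π_F = (234 - 2Q)q_F - (114q_F). Setting ∂π_F/∂q_F = 0: 120 - 4q_F - 2(q_G) = 0.
Best responses: q_G = (171 - 2q_F)/4, q_F = (120 - 2q_G)/4.
Substituting one into the other gives q_G = 37 and q_F = 23/2.
Total output Q = 97/2, so price P = 234 - 2·(97/2) = 137.

137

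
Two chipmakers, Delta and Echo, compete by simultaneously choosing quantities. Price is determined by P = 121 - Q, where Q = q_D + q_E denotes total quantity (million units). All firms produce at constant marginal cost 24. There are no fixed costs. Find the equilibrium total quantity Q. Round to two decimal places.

64.67

Each firm earns π_i = (121 - Q)q_i - 24q_i.
Setting ∂π_i/∂q_i = 0 with rivals' quantities fixed: 97 - 2q_i - q_j = 0.
By symmetry each firm produces the same amount; substituting q_j = q_i yields q_i = 97/3.
Total output Q = 97/3 + 97/3 = 194/3.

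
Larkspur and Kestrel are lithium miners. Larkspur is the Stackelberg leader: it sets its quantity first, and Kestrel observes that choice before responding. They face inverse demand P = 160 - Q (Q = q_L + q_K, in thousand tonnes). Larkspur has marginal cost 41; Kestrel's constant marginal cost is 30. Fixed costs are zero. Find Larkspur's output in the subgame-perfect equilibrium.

54

The follower Kestrel best-responds to any q_L: π_K = (160 - Q)q_K - 30q_K.
Setting the follower's marginal profit to zero, 130 - q_L - 2q_K = 0, i.e. q_K = (130 - q_L)/2.
Larkspur substitutes q_K(q_L) into its own profit: π_L = q_L(160 - q_L - (130 - q_L)/2) - 41q_L = (95 - (1/2)q_L)q_L - 41q_L.
Maximising: ∂π_L/∂q_L = 54 - q_L = 0, giving q_L = 54.
Then q_K = (130 - 54)/2 = 38.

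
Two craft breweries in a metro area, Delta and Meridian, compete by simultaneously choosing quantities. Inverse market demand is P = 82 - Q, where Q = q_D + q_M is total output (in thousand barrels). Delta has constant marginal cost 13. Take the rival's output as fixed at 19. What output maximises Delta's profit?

25

With the rival's output fixed at 19, Delta's profit is π_D = (82 - 19 - q_D)q_D - (13q_D) = (63 - q_D)q_D - (13q_D).
∂π_D/∂q_D = 50 - 2q_D = 0, so q_D = 25.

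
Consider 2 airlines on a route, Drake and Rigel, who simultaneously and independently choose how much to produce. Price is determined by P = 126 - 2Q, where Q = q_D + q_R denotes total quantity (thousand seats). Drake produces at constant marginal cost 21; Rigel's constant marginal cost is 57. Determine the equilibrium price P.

68

Drake's profit: π_D = (126 - 2Q)q_D - (21q_D). Setting ∂π_D/∂q_D = 0: 105 - 4q_D - 2(q_R) = 0.
Rigel's profit: π_R = (126 - 2Q)q_R - (57q_R). Setting ∂π_R/∂q_R = 0: 69 - 4q_R - 2(q_D) = 0.
Best responses: q_D = (105 - 2q_R)/4, q_R = (69 - 2q_D)/4.
Substituting one into the other gives q_D = 47/2 and q_R = 11/2.
Total output Q = 29, so price P = 126 - 2·29 = 68.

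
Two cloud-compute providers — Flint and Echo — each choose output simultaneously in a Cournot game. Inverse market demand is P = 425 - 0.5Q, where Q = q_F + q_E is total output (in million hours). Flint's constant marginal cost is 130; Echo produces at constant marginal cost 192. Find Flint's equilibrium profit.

28322

Flint's profit: π_F = (425 - 0.5Q)q_F - (130q_F). Setting ∂π_F/∂q_F = 0: 295 - q_F - (1/2)(q_E) = 0.
Echo's first-order condition: 233 - q_E - (1/2)(q_F) = 0.
Best responses: q_F = (295 - (1/2)q_E), q_E = (233 - (1/2)q_F).
Substituting one into the other gives q_F = 238 and q_E = 114.
Price P = 425 - (1/2)·352 = 249.
Flint's profit: (249 - 130)·238 = 28322.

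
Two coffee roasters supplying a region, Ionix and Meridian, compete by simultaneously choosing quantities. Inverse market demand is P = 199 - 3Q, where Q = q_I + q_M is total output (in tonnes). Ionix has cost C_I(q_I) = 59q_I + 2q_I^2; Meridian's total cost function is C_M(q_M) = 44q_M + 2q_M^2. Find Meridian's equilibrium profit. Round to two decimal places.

Ionix's profit: π_I = (199 - 3Q)q_I - (59q_I + 2q_I²). Setting ∂π_I/∂q_I = 0: 140 - 10q_I - 3(q_M) = 0.
Meridian's first-order condition: 155 - 10q_M - 3(q_I) = 0.
Rearranging gives the reaction functions q_I = (140 - 3q_M)/10 and q_M = (155 - 3q_I)/10.
Solving the pair: q_I = 935/91, q_M = 1130/91.
Price P = 199 - 3·(295/13) = 1702/13.
Meridian's profit: (1702/13)·(1130/91) - 44·(1130/91) - 2(1130/91)² = 770.9818.

770.98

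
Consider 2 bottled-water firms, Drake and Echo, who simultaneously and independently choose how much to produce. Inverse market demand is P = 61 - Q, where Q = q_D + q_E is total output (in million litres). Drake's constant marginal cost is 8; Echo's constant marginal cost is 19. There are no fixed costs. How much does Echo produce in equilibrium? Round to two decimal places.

10.33

Drake's profit: π_D = (61 - Q)q_D - (8q_D). Setting ∂π_D/∂q_D = 0: 53 - 2q_D - (q_E) = 0.
Echo's profit: π_E = (61 - Q)q_E - (19q_E). Setting ∂π_E/∂q_E = 0: 42 - 2q_E - (q_D) = 0.
Rearranging gives the reaction functions q_D = (53 - q_E)/2 and q_E = (42 - q_D)/2.
Solving the pair: q_D = 64/3, q_E = 31/3.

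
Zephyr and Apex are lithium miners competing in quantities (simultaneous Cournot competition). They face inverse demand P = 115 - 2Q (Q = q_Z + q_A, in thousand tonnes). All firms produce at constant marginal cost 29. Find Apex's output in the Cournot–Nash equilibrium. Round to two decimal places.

Each firm earns π_i = (115 - 2Q)q_i - 29q_i.
Setting ∂π_i/∂q_i = 0 with rivals' quantities fixed: 86 - 4q_i - 2q_j = 0.
With identical firms every q_j equals q_i, so q_j = q_i and 86 = 6q_i, giving q_i = 43/3.

14.33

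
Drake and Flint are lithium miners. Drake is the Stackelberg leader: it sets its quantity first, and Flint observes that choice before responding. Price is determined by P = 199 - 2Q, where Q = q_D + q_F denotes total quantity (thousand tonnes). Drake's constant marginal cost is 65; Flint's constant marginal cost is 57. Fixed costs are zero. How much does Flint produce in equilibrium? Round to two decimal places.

19.75

The follower Flint best-responds to any q_D: π_F = (199 - 2Q)q_F - 57q_F.
Setting the follower's marginal profit to zero, 142 - 2q_D - 4q_F = 0, i.e. q_F = (142 - 2q_D)/4.
The leader anticipates this reaction. Substituting into P = 199 - 2Q gives P = 128 - q_D, so π_D = (128 - q_D)q_D - 65q_D.
Maximising: ∂π_D/∂q_D = 63 - 2q_D = 0, giving q_D = 63/2.
Then q_F = (142 - 2·(63/2))/4 = 79/4.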